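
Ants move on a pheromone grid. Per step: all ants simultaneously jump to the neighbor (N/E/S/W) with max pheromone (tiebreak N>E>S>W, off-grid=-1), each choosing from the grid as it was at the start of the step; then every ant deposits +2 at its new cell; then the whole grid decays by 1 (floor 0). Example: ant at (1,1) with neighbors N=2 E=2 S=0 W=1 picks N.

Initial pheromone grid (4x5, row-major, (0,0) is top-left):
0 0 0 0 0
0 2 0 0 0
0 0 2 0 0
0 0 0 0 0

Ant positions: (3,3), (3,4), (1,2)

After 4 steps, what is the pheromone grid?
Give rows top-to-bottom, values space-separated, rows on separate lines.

After step 1: ants at (2,3),(2,4),(2,2)
  0 0 0 0 0
  0 1 0 0 0
  0 0 3 1 1
  0 0 0 0 0
After step 2: ants at (2,2),(2,3),(2,3)
  0 0 0 0 0
  0 0 0 0 0
  0 0 4 4 0
  0 0 0 0 0
After step 3: ants at (2,3),(2,2),(2,2)
  0 0 0 0 0
  0 0 0 0 0
  0 0 7 5 0
  0 0 0 0 0
After step 4: ants at (2,2),(2,3),(2,3)
  0 0 0 0 0
  0 0 0 0 0
  0 0 8 8 0
  0 0 0 0 0

0 0 0 0 0
0 0 0 0 0
0 0 8 8 0
0 0 0 0 0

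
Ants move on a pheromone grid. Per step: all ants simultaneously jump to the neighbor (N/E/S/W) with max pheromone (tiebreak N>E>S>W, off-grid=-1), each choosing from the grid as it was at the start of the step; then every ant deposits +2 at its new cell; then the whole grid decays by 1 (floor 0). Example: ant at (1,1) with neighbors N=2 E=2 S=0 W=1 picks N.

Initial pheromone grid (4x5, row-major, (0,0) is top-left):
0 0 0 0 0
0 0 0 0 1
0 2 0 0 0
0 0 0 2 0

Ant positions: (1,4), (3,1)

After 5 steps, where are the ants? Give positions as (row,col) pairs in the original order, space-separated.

Step 1: ant0:(1,4)->N->(0,4) | ant1:(3,1)->N->(2,1)
  grid max=3 at (2,1)
Step 2: ant0:(0,4)->S->(1,4) | ant1:(2,1)->N->(1,1)
  grid max=2 at (2,1)
Step 3: ant0:(1,4)->N->(0,4) | ant1:(1,1)->S->(2,1)
  grid max=3 at (2,1)
Step 4: ant0:(0,4)->S->(1,4) | ant1:(2,1)->N->(1,1)
  grid max=2 at (2,1)
Step 5: ant0:(1,4)->N->(0,4) | ant1:(1,1)->S->(2,1)
  grid max=3 at (2,1)

(0,4) (2,1)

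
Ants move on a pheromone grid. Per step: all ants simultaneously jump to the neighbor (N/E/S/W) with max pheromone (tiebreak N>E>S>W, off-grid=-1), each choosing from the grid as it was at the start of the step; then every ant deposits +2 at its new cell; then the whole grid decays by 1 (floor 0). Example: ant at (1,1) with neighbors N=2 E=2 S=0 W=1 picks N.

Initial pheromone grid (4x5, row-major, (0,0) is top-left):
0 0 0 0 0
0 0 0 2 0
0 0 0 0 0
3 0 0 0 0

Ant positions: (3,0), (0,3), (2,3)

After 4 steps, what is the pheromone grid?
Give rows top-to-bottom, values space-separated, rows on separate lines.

After step 1: ants at (2,0),(1,3),(1,3)
  0 0 0 0 0
  0 0 0 5 0
  1 0 0 0 0
  2 0 0 0 0
After step 2: ants at (3,0),(0,3),(0,3)
  0 0 0 3 0
  0 0 0 4 0
  0 0 0 0 0
  3 0 0 0 0
After step 3: ants at (2,0),(1,3),(1,3)
  0 0 0 2 0
  0 0 0 7 0
  1 0 0 0 0
  2 0 0 0 0
After step 4: ants at (3,0),(0,3),(0,3)
  0 0 0 5 0
  0 0 0 6 0
  0 0 0 0 0
  3 0 0 0 0

0 0 0 5 0
0 0 0 6 0
0 0 0 0 0
3 0 0 0 0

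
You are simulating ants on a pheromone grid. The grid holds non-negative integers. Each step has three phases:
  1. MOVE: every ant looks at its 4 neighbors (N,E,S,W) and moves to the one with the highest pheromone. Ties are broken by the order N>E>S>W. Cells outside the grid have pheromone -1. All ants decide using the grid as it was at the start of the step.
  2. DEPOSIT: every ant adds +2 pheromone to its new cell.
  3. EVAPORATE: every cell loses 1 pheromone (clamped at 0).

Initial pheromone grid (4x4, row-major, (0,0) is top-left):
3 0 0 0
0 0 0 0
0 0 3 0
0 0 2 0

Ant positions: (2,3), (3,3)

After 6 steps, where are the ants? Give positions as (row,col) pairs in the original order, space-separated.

Step 1: ant0:(2,3)->W->(2,2) | ant1:(3,3)->W->(3,2)
  grid max=4 at (2,2)
Step 2: ant0:(2,2)->S->(3,2) | ant1:(3,2)->N->(2,2)
  grid max=5 at (2,2)
Step 3: ant0:(3,2)->N->(2,2) | ant1:(2,2)->S->(3,2)
  grid max=6 at (2,2)
Step 4: ant0:(2,2)->S->(3,2) | ant1:(3,2)->N->(2,2)
  grid max=7 at (2,2)
Step 5: ant0:(3,2)->N->(2,2) | ant1:(2,2)->S->(3,2)
  grid max=8 at (2,2)
Step 6: ant0:(2,2)->S->(3,2) | ant1:(3,2)->N->(2,2)
  grid max=9 at (2,2)

(3,2) (2,2)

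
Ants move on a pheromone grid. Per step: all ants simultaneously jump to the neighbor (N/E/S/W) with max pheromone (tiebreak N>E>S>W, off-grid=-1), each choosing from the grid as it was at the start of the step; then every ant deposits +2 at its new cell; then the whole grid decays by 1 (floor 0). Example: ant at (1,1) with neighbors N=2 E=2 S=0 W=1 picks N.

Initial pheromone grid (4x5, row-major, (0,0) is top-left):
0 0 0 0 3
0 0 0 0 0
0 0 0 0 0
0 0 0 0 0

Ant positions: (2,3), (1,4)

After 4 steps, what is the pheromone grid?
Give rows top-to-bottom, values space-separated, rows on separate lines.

After step 1: ants at (1,3),(0,4)
  0 0 0 0 4
  0 0 0 1 0
  0 0 0 0 0
  0 0 0 0 0
After step 2: ants at (0,3),(1,4)
  0 0 0 1 3
  0 0 0 0 1
  0 0 0 0 0
  0 0 0 0 0
After step 3: ants at (0,4),(0,4)
  0 0 0 0 6
  0 0 0 0 0
  0 0 0 0 0
  0 0 0 0 0
After step 4: ants at (1,4),(1,4)
  0 0 0 0 5
  0 0 0 0 3
  0 0 0 0 0
  0 0 0 0 0

0 0 0 0 5
0 0 0 0 3
0 0 0 0 0
0 0 0 0 0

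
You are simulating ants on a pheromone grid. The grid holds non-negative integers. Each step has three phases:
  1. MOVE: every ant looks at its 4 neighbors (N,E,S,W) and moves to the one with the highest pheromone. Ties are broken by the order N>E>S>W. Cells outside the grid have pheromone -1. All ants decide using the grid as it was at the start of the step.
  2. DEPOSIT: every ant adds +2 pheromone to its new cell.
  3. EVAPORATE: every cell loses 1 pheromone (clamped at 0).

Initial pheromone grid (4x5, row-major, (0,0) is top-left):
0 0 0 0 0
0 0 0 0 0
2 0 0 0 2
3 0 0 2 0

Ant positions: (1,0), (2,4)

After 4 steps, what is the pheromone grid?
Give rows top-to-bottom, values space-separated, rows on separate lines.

After step 1: ants at (2,0),(1,4)
  0 0 0 0 0
  0 0 0 0 1
  3 0 0 0 1
  2 0 0 1 0
After step 2: ants at (3,0),(2,4)
  0 0 0 0 0
  0 0 0 0 0
  2 0 0 0 2
  3 0 0 0 0
After step 3: ants at (2,0),(1,4)
  0 0 0 0 0
  0 0 0 0 1
  3 0 0 0 1
  2 0 0 0 0
After step 4: ants at (3,0),(2,4)
  0 0 0 0 0
  0 0 0 0 0
  2 0 0 0 2
  3 0 0 0 0

0 0 0 0 0
0 0 0 0 0
2 0 0 0 2
3 0 0 0 0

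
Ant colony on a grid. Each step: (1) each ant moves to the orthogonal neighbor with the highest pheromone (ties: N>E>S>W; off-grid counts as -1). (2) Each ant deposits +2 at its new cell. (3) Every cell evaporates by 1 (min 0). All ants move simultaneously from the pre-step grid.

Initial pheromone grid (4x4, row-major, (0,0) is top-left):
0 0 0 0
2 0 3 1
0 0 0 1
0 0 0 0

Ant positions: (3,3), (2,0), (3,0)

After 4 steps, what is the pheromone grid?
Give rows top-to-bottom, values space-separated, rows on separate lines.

After step 1: ants at (2,3),(1,0),(2,0)
  0 0 0 0
  3 0 2 0
  1 0 0 2
  0 0 0 0
After step 2: ants at (1,3),(2,0),(1,0)
  0 0 0 0
  4 0 1 1
  2 0 0 1
  0 0 0 0
After step 3: ants at (2,3),(1,0),(2,0)
  0 0 0 0
  5 0 0 0
  3 0 0 2
  0 0 0 0
After step 4: ants at (1,3),(2,0),(1,0)
  0 0 0 0
  6 0 0 1
  4 0 0 1
  0 0 0 0

0 0 0 0
6 0 0 1
4 0 0 1
0 0 0 0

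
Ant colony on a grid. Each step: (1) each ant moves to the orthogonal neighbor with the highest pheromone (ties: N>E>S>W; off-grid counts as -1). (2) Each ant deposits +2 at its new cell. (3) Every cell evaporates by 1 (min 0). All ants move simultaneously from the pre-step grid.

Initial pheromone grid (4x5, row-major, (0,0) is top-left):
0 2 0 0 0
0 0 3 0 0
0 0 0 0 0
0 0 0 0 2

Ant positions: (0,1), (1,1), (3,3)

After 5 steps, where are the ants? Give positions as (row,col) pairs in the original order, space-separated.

Step 1: ant0:(0,1)->E->(0,2) | ant1:(1,1)->E->(1,2) | ant2:(3,3)->E->(3,4)
  grid max=4 at (1,2)
Step 2: ant0:(0,2)->S->(1,2) | ant1:(1,2)->N->(0,2) | ant2:(3,4)->N->(2,4)
  grid max=5 at (1,2)
Step 3: ant0:(1,2)->N->(0,2) | ant1:(0,2)->S->(1,2) | ant2:(2,4)->S->(3,4)
  grid max=6 at (1,2)
Step 4: ant0:(0,2)->S->(1,2) | ant1:(1,2)->N->(0,2) | ant2:(3,4)->N->(2,4)
  grid max=7 at (1,2)
Step 5: ant0:(1,2)->N->(0,2) | ant1:(0,2)->S->(1,2) | ant2:(2,4)->S->(3,4)
  grid max=8 at (1,2)

(0,2) (1,2) (3,4)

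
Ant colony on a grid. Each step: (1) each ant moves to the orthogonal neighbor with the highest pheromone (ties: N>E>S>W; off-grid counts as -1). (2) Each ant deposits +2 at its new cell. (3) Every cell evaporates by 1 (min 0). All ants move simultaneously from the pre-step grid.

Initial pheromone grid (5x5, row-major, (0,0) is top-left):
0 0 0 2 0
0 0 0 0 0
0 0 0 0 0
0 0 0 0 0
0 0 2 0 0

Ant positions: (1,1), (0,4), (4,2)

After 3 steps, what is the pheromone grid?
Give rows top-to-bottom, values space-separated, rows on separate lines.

After step 1: ants at (0,1),(0,3),(3,2)
  0 1 0 3 0
  0 0 0 0 0
  0 0 0 0 0
  0 0 1 0 0
  0 0 1 0 0
After step 2: ants at (0,2),(0,4),(4,2)
  0 0 1 2 1
  0 0 0 0 0
  0 0 0 0 0
  0 0 0 0 0
  0 0 2 0 0
After step 3: ants at (0,3),(0,3),(3,2)
  0 0 0 5 0
  0 0 0 0 0
  0 0 0 0 0
  0 0 1 0 0
  0 0 1 0 0

0 0 0 5 0
0 0 0 0 0
0 0 0 0 0
0 0 1 0 0
0 0 1 0 0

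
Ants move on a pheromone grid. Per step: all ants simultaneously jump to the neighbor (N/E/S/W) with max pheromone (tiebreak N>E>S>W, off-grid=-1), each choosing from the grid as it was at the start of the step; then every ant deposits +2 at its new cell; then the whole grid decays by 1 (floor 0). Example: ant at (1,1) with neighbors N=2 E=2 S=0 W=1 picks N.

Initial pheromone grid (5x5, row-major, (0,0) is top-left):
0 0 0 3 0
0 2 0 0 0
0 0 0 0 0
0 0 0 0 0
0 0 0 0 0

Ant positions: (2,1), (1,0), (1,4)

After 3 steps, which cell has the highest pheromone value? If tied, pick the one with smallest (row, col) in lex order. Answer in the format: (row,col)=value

Step 1: ant0:(2,1)->N->(1,1) | ant1:(1,0)->E->(1,1) | ant2:(1,4)->N->(0,4)
  grid max=5 at (1,1)
Step 2: ant0:(1,1)->N->(0,1) | ant1:(1,1)->N->(0,1) | ant2:(0,4)->W->(0,3)
  grid max=4 at (1,1)
Step 3: ant0:(0,1)->S->(1,1) | ant1:(0,1)->S->(1,1) | ant2:(0,3)->E->(0,4)
  grid max=7 at (1,1)
Final grid:
  0 2 0 2 1
  0 7 0 0 0
  0 0 0 0 0
  0 0 0 0 0
  0 0 0 0 0
Max pheromone 7 at (1,1)

Answer: (1,1)=7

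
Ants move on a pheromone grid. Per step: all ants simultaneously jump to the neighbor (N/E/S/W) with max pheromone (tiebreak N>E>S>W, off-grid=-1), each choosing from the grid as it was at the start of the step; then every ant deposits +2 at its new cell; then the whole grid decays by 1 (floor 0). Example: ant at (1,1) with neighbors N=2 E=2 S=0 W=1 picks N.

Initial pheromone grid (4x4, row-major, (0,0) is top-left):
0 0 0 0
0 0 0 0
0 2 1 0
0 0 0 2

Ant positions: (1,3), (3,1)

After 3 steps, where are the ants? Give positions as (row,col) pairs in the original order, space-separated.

Step 1: ant0:(1,3)->N->(0,3) | ant1:(3,1)->N->(2,1)
  grid max=3 at (2,1)
Step 2: ant0:(0,3)->S->(1,3) | ant1:(2,1)->N->(1,1)
  grid max=2 at (2,1)
Step 3: ant0:(1,3)->N->(0,3) | ant1:(1,1)->S->(2,1)
  grid max=3 at (2,1)

(0,3) (2,1)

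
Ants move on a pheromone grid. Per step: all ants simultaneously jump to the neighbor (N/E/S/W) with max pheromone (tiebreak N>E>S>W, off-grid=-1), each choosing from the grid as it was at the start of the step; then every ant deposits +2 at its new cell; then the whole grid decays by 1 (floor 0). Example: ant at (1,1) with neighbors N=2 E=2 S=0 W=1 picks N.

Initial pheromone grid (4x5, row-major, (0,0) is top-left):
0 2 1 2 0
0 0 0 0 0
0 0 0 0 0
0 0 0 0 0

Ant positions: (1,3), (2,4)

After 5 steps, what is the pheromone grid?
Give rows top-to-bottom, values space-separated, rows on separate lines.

After step 1: ants at (0,3),(1,4)
  0 1 0 3 0
  0 0 0 0 1
  0 0 0 0 0
  0 0 0 0 0
After step 2: ants at (0,4),(0,4)
  0 0 0 2 3
  0 0 0 0 0
  0 0 0 0 0
  0 0 0 0 0
After step 3: ants at (0,3),(0,3)
  0 0 0 5 2
  0 0 0 0 0
  0 0 0 0 0
  0 0 0 0 0
After step 4: ants at (0,4),(0,4)
  0 0 0 4 5
  0 0 0 0 0
  0 0 0 0 0
  0 0 0 0 0
After step 5: ants at (0,3),(0,3)
  0 0 0 7 4
  0 0 0 0 0
  0 0 0 0 0
  0 0 0 0 0

0 0 0 7 4
0 0 0 0 0
0 0 0 0 0
0 0 0 0 0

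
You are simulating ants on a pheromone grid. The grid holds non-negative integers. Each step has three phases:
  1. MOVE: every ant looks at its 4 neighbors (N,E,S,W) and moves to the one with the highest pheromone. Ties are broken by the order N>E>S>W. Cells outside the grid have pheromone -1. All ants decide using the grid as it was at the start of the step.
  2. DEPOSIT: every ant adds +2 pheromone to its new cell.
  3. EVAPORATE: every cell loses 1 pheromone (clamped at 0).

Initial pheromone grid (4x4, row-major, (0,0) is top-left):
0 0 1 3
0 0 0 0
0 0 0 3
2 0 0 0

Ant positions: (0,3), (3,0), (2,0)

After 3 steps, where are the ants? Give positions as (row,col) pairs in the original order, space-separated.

Step 1: ant0:(0,3)->W->(0,2) | ant1:(3,0)->N->(2,0) | ant2:(2,0)->S->(3,0)
  grid max=3 at (3,0)
Step 2: ant0:(0,2)->E->(0,3) | ant1:(2,0)->S->(3,0) | ant2:(3,0)->N->(2,0)
  grid max=4 at (3,0)
Step 3: ant0:(0,3)->W->(0,2) | ant1:(3,0)->N->(2,0) | ant2:(2,0)->S->(3,0)
  grid max=5 at (3,0)

(0,2) (2,0) (3,0)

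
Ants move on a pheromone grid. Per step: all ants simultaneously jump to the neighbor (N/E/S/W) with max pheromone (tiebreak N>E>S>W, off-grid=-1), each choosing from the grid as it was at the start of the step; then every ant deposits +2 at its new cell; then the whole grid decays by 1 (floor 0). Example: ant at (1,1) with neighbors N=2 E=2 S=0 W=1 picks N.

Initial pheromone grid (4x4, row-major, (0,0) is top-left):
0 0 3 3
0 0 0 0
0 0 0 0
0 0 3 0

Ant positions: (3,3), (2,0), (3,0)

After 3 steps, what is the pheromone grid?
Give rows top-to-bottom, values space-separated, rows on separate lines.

After step 1: ants at (3,2),(1,0),(2,0)
  0 0 2 2
  1 0 0 0
  1 0 0 0
  0 0 4 0
After step 2: ants at (2,2),(2,0),(1,0)
  0 0 1 1
  2 0 0 0
  2 0 1 0
  0 0 3 0
After step 3: ants at (3,2),(1,0),(2,0)
  0 0 0 0
  3 0 0 0
  3 0 0 0
  0 0 4 0

0 0 0 0
3 0 0 0
3 0 0 0
0 0 4 0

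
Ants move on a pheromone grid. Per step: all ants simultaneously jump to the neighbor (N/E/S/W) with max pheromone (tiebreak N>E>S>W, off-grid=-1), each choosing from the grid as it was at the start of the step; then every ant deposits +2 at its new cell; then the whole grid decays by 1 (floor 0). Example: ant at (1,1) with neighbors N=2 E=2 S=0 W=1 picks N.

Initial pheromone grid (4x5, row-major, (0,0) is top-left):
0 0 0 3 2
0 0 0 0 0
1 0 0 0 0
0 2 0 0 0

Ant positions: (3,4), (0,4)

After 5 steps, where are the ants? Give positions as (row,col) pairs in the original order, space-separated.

Step 1: ant0:(3,4)->N->(2,4) | ant1:(0,4)->W->(0,3)
  grid max=4 at (0,3)
Step 2: ant0:(2,4)->N->(1,4) | ant1:(0,3)->E->(0,4)
  grid max=3 at (0,3)
Step 3: ant0:(1,4)->N->(0,4) | ant1:(0,4)->W->(0,3)
  grid max=4 at (0,3)
Step 4: ant0:(0,4)->W->(0,3) | ant1:(0,3)->E->(0,4)
  grid max=5 at (0,3)
Step 5: ant0:(0,3)->E->(0,4) | ant1:(0,4)->W->(0,3)
  grid max=6 at (0,3)

(0,4) (0,3)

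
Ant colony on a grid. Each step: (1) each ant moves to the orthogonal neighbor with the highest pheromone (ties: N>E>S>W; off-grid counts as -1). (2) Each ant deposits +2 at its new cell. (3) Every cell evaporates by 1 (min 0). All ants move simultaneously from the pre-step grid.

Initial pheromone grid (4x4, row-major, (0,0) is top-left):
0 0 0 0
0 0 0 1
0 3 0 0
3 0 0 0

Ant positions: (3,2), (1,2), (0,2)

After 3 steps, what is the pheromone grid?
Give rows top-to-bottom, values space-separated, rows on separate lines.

After step 1: ants at (2,2),(1,3),(0,3)
  0 0 0 1
  0 0 0 2
  0 2 1 0
  2 0 0 0
After step 2: ants at (2,1),(0,3),(1,3)
  0 0 0 2
  0 0 0 3
  0 3 0 0
  1 0 0 0
After step 3: ants at (1,1),(1,3),(0,3)
  0 0 0 3
  0 1 0 4
  0 2 0 0
  0 0 0 0

0 0 0 3
0 1 0 4
0 2 0 0
0 0 0 0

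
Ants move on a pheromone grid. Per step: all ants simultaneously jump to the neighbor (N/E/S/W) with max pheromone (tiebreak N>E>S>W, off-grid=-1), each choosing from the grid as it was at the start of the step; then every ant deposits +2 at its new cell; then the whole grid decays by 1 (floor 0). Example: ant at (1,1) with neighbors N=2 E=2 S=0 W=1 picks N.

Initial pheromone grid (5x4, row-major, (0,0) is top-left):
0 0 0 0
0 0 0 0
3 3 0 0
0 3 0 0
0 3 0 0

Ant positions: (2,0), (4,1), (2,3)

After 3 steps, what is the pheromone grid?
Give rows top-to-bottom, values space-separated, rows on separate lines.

After step 1: ants at (2,1),(3,1),(1,3)
  0 0 0 0
  0 0 0 1
  2 4 0 0
  0 4 0 0
  0 2 0 0
After step 2: ants at (3,1),(2,1),(0,3)
  0 0 0 1
  0 0 0 0
  1 5 0 0
  0 5 0 0
  0 1 0 0
After step 3: ants at (2,1),(3,1),(1,3)
  0 0 0 0
  0 0 0 1
  0 6 0 0
  0 6 0 0
  0 0 0 0

0 0 0 0
0 0 0 1
0 6 0 0
0 6 0 0
0 0 0 0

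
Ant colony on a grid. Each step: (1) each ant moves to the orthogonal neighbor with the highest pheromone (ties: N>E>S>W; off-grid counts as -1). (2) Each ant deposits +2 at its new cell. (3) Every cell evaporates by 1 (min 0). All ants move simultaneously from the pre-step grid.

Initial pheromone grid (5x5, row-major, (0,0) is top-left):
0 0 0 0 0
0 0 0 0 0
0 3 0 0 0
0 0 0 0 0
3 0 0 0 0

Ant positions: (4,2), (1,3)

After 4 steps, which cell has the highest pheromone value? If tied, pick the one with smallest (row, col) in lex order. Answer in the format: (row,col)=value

Answer: (0,4)=1

Derivation:
Step 1: ant0:(4,2)->N->(3,2) | ant1:(1,3)->N->(0,3)
  grid max=2 at (2,1)
Step 2: ant0:(3,2)->N->(2,2) | ant1:(0,3)->E->(0,4)
  grid max=1 at (0,4)
Step 3: ant0:(2,2)->W->(2,1) | ant1:(0,4)->S->(1,4)
  grid max=2 at (2,1)
Step 4: ant0:(2,1)->N->(1,1) | ant1:(1,4)->N->(0,4)
  grid max=1 at (0,4)
Final grid:
  0 0 0 0 1
  0 1 0 0 0
  0 1 0 0 0
  0 0 0 0 0
  0 0 0 0 0
Max pheromone 1 at (0,4)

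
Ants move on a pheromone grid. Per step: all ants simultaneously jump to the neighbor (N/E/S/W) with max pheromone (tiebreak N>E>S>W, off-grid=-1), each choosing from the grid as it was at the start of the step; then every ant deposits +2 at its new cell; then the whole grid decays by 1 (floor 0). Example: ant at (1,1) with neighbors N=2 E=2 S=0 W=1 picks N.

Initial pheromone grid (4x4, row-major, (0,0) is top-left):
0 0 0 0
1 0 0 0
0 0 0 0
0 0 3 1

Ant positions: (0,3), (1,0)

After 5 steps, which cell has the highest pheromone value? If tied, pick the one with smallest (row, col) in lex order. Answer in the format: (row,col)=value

Answer: (1,3)=3

Derivation:
Step 1: ant0:(0,3)->S->(1,3) | ant1:(1,0)->N->(0,0)
  grid max=2 at (3,2)
Step 2: ant0:(1,3)->N->(0,3) | ant1:(0,0)->E->(0,1)
  grid max=1 at (0,1)
Step 3: ant0:(0,3)->S->(1,3) | ant1:(0,1)->E->(0,2)
  grid max=1 at (0,2)
Step 4: ant0:(1,3)->N->(0,3) | ant1:(0,2)->E->(0,3)
  grid max=3 at (0,3)
Step 5: ant0:(0,3)->S->(1,3) | ant1:(0,3)->S->(1,3)
  grid max=3 at (1,3)
Final grid:
  0 0 0 2
  0 0 0 3
  0 0 0 0
  0 0 0 0
Max pheromone 3 at (1,3)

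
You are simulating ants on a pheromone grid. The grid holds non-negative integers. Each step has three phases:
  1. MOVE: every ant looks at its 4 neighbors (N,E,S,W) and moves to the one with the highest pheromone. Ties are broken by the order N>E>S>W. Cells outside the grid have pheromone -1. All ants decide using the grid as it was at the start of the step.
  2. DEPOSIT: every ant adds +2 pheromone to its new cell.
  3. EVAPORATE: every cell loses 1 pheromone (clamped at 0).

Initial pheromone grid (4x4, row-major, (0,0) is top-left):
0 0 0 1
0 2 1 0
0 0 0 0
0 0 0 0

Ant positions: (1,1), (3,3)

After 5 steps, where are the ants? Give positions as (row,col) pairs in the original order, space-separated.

Step 1: ant0:(1,1)->E->(1,2) | ant1:(3,3)->N->(2,3)
  grid max=2 at (1,2)
Step 2: ant0:(1,2)->W->(1,1) | ant1:(2,3)->N->(1,3)
  grid max=2 at (1,1)
Step 3: ant0:(1,1)->E->(1,2) | ant1:(1,3)->W->(1,2)
  grid max=4 at (1,2)
Step 4: ant0:(1,2)->W->(1,1) | ant1:(1,2)->W->(1,1)
  grid max=4 at (1,1)
Step 5: ant0:(1,1)->E->(1,2) | ant1:(1,1)->E->(1,2)
  grid max=6 at (1,2)

(1,2) (1,2)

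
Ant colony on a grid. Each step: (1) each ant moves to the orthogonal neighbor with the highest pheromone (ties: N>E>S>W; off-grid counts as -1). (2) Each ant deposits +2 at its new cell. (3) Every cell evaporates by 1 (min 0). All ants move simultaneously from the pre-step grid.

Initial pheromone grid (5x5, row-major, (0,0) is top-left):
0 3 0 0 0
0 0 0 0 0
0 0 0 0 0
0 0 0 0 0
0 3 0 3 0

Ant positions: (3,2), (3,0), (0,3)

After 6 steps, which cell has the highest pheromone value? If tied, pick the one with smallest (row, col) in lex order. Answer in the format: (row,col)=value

Step 1: ant0:(3,2)->N->(2,2) | ant1:(3,0)->N->(2,0) | ant2:(0,3)->E->(0,4)
  grid max=2 at (0,1)
Step 2: ant0:(2,2)->N->(1,2) | ant1:(2,0)->N->(1,0) | ant2:(0,4)->S->(1,4)
  grid max=1 at (0,1)
Step 3: ant0:(1,2)->N->(0,2) | ant1:(1,0)->N->(0,0) | ant2:(1,4)->N->(0,4)
  grid max=1 at (0,0)
Step 4: ant0:(0,2)->E->(0,3) | ant1:(0,0)->E->(0,1) | ant2:(0,4)->S->(1,4)
  grid max=1 at (0,1)
Step 5: ant0:(0,3)->E->(0,4) | ant1:(0,1)->E->(0,2) | ant2:(1,4)->N->(0,4)
  grid max=3 at (0,4)
Step 6: ant0:(0,4)->S->(1,4) | ant1:(0,2)->E->(0,3) | ant2:(0,4)->S->(1,4)
  grid max=3 at (1,4)
Final grid:
  0 0 0 1 2
  0 0 0 0 3
  0 0 0 0 0
  0 0 0 0 0
  0 0 0 0 0
Max pheromone 3 at (1,4)

Answer: (1,4)=3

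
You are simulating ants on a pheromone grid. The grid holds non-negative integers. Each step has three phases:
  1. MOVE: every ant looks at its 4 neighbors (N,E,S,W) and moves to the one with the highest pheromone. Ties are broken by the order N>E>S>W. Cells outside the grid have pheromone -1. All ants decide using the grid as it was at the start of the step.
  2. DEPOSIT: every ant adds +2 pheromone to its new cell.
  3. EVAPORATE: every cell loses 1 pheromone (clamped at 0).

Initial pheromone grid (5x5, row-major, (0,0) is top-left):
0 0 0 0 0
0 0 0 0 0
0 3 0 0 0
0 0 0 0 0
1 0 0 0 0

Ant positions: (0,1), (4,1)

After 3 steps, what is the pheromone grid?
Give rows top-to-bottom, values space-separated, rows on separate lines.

After step 1: ants at (0,2),(4,0)
  0 0 1 0 0
  0 0 0 0 0
  0 2 0 0 0
  0 0 0 0 0
  2 0 0 0 0
After step 2: ants at (0,3),(3,0)
  0 0 0 1 0
  0 0 0 0 0
  0 1 0 0 0
  1 0 0 0 0
  1 0 0 0 0
After step 3: ants at (0,4),(4,0)
  0 0 0 0 1
  0 0 0 0 0
  0 0 0 0 0
  0 0 0 0 0
  2 0 0 0 0

0 0 0 0 1
0 0 0 0 0
0 0 0 0 0
0 0 0 0 0
2 0 0 0 0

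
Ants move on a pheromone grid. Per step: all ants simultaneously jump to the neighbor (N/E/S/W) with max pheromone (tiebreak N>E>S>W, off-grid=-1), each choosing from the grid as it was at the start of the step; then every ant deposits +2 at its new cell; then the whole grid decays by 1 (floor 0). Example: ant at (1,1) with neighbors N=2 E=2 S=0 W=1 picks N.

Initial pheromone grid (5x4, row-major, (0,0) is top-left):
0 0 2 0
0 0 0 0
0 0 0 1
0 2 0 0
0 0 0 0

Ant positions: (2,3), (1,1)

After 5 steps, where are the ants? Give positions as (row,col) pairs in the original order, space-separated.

Step 1: ant0:(2,3)->N->(1,3) | ant1:(1,1)->N->(0,1)
  grid max=1 at (0,1)
Step 2: ant0:(1,3)->N->(0,3) | ant1:(0,1)->E->(0,2)
  grid max=2 at (0,2)
Step 3: ant0:(0,3)->W->(0,2) | ant1:(0,2)->E->(0,3)
  grid max=3 at (0,2)
Step 4: ant0:(0,2)->E->(0,3) | ant1:(0,3)->W->(0,2)
  grid max=4 at (0,2)
Step 5: ant0:(0,3)->W->(0,2) | ant1:(0,2)->E->(0,3)
  grid max=5 at (0,2)

(0,2) (0,3)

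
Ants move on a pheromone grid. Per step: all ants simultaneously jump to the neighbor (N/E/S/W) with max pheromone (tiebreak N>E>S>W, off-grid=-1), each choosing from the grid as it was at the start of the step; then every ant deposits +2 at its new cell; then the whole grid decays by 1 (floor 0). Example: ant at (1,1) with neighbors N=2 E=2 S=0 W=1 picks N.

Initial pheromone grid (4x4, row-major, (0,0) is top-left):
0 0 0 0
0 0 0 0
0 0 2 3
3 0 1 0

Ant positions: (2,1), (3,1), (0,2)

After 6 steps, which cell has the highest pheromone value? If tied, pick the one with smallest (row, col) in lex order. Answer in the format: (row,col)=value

Answer: (2,3)=7

Derivation:
Step 1: ant0:(2,1)->E->(2,2) | ant1:(3,1)->W->(3,0) | ant2:(0,2)->E->(0,3)
  grid max=4 at (3,0)
Step 2: ant0:(2,2)->E->(2,3) | ant1:(3,0)->N->(2,0) | ant2:(0,3)->S->(1,3)
  grid max=3 at (2,3)
Step 3: ant0:(2,3)->W->(2,2) | ant1:(2,0)->S->(3,0) | ant2:(1,3)->S->(2,3)
  grid max=4 at (2,3)
Step 4: ant0:(2,2)->E->(2,3) | ant1:(3,0)->N->(2,0) | ant2:(2,3)->W->(2,2)
  grid max=5 at (2,3)
Step 5: ant0:(2,3)->W->(2,2) | ant1:(2,0)->S->(3,0) | ant2:(2,2)->E->(2,3)
  grid max=6 at (2,3)
Step 6: ant0:(2,2)->E->(2,3) | ant1:(3,0)->N->(2,0) | ant2:(2,3)->W->(2,2)
  grid max=7 at (2,3)
Final grid:
  0 0 0 0
  0 0 0 0
  1 0 6 7
  3 0 0 0
Max pheromone 7 at (2,3)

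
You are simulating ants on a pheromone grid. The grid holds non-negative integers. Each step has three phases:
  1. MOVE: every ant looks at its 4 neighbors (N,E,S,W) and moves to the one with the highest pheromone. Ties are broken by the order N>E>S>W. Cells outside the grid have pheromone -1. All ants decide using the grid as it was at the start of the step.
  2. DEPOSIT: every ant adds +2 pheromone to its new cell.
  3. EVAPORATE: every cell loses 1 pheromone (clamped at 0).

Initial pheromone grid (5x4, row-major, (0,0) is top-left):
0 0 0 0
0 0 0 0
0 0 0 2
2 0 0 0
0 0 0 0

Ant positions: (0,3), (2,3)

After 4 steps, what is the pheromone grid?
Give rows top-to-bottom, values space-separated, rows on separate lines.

After step 1: ants at (1,3),(1,3)
  0 0 0 0
  0 0 0 3
  0 0 0 1
  1 0 0 0
  0 0 0 0
After step 2: ants at (2,3),(2,3)
  0 0 0 0
  0 0 0 2
  0 0 0 4
  0 0 0 0
  0 0 0 0
After step 3: ants at (1,3),(1,3)
  0 0 0 0
  0 0 0 5
  0 0 0 3
  0 0 0 0
  0 0 0 0
After step 4: ants at (2,3),(2,3)
  0 0 0 0
  0 0 0 4
  0 0 0 6
  0 0 0 0
  0 0 0 0

0 0 0 0
0 0 0 4
0 0 0 6
0 0 0 0
0 0 0 0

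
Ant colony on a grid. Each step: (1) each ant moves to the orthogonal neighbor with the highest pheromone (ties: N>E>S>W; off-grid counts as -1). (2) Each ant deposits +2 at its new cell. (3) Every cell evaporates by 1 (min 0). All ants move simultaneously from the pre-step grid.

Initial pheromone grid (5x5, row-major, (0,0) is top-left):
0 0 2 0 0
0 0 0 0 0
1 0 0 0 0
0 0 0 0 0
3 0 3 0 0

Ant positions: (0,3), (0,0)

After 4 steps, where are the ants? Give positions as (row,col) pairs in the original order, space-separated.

Step 1: ant0:(0,3)->W->(0,2) | ant1:(0,0)->E->(0,1)
  grid max=3 at (0,2)
Step 2: ant0:(0,2)->W->(0,1) | ant1:(0,1)->E->(0,2)
  grid max=4 at (0,2)
Step 3: ant0:(0,1)->E->(0,2) | ant1:(0,2)->W->(0,1)
  grid max=5 at (0,2)
Step 4: ant0:(0,2)->W->(0,1) | ant1:(0,1)->E->(0,2)
  grid max=6 at (0,2)

(0,1) (0,2)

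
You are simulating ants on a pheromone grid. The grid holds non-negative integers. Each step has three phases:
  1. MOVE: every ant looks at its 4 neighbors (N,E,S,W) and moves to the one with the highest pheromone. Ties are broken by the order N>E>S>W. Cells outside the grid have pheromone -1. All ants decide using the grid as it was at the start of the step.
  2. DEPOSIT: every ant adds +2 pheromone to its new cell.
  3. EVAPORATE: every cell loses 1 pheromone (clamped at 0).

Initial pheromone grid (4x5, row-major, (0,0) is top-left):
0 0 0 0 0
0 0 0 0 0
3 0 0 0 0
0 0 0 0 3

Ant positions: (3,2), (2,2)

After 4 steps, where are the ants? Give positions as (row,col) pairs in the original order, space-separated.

Step 1: ant0:(3,2)->N->(2,2) | ant1:(2,2)->N->(1,2)
  grid max=2 at (2,0)
Step 2: ant0:(2,2)->N->(1,2) | ant1:(1,2)->S->(2,2)
  grid max=2 at (1,2)
Step 3: ant0:(1,2)->S->(2,2) | ant1:(2,2)->N->(1,2)
  grid max=3 at (1,2)
Step 4: ant0:(2,2)->N->(1,2) | ant1:(1,2)->S->(2,2)
  grid max=4 at (1,2)

(1,2) (2,2)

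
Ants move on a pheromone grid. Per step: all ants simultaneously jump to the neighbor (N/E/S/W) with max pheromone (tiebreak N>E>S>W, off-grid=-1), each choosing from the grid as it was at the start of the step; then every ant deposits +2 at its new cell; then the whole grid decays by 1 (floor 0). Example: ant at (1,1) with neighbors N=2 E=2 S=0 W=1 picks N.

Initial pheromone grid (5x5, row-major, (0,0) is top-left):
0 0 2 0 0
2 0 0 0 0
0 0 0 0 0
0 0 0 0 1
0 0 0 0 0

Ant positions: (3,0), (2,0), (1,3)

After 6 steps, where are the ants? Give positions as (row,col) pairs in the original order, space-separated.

Step 1: ant0:(3,0)->N->(2,0) | ant1:(2,0)->N->(1,0) | ant2:(1,3)->N->(0,3)
  grid max=3 at (1,0)
Step 2: ant0:(2,0)->N->(1,0) | ant1:(1,0)->S->(2,0) | ant2:(0,3)->W->(0,2)
  grid max=4 at (1,0)
Step 3: ant0:(1,0)->S->(2,0) | ant1:(2,0)->N->(1,0) | ant2:(0,2)->E->(0,3)
  grid max=5 at (1,0)
Step 4: ant0:(2,0)->N->(1,0) | ant1:(1,0)->S->(2,0) | ant2:(0,3)->W->(0,2)
  grid max=6 at (1,0)
Step 5: ant0:(1,0)->S->(2,0) | ant1:(2,0)->N->(1,0) | ant2:(0,2)->E->(0,3)
  grid max=7 at (1,0)
Step 6: ant0:(2,0)->N->(1,0) | ant1:(1,0)->S->(2,0) | ant2:(0,3)->W->(0,2)
  grid max=8 at (1,0)

(1,0) (2,0) (0,2)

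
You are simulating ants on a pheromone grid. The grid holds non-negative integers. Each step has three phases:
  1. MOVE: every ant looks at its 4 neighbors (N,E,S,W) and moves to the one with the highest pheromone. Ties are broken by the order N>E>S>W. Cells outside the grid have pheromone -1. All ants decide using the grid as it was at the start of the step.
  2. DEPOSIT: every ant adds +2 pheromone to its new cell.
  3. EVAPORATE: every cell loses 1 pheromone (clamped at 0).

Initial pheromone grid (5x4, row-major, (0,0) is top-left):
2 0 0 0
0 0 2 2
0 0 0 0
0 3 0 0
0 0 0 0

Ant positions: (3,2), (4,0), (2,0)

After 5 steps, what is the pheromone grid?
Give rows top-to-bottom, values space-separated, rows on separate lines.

After step 1: ants at (3,1),(3,0),(1,0)
  1 0 0 0
  1 0 1 1
  0 0 0 0
  1 4 0 0
  0 0 0 0
After step 2: ants at (3,0),(3,1),(0,0)
  2 0 0 0
  0 0 0 0
  0 0 0 0
  2 5 0 0
  0 0 0 0
After step 3: ants at (3,1),(3,0),(0,1)
  1 1 0 0
  0 0 0 0
  0 0 0 0
  3 6 0 0
  0 0 0 0
After step 4: ants at (3,0),(3,1),(0,0)
  2 0 0 0
  0 0 0 0
  0 0 0 0
  4 7 0 0
  0 0 0 0
After step 5: ants at (3,1),(3,0),(0,1)
  1 1 0 0
  0 0 0 0
  0 0 0 0
  5 8 0 0
  0 0 0 0

1 1 0 0
0 0 0 0
0 0 0 0
5 8 0 0
0 0 0 0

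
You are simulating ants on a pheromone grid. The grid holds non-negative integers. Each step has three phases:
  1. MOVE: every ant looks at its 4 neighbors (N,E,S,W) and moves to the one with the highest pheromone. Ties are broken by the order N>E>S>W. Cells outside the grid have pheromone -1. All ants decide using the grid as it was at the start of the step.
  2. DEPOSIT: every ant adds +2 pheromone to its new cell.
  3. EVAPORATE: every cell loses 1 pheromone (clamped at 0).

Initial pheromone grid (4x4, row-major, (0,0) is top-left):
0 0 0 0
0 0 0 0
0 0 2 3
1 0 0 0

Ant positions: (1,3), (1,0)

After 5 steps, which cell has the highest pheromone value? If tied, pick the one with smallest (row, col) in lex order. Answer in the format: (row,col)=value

Step 1: ant0:(1,3)->S->(2,3) | ant1:(1,0)->N->(0,0)
  grid max=4 at (2,3)
Step 2: ant0:(2,3)->W->(2,2) | ant1:(0,0)->E->(0,1)
  grid max=3 at (2,3)
Step 3: ant0:(2,2)->E->(2,3) | ant1:(0,1)->E->(0,2)
  grid max=4 at (2,3)
Step 4: ant0:(2,3)->W->(2,2) | ant1:(0,2)->E->(0,3)
  grid max=3 at (2,3)
Step 5: ant0:(2,2)->E->(2,3) | ant1:(0,3)->S->(1,3)
  grid max=4 at (2,3)
Final grid:
  0 0 0 0
  0 0 0 1
  0 0 1 4
  0 0 0 0
Max pheromone 4 at (2,3)

Answer: (2,3)=4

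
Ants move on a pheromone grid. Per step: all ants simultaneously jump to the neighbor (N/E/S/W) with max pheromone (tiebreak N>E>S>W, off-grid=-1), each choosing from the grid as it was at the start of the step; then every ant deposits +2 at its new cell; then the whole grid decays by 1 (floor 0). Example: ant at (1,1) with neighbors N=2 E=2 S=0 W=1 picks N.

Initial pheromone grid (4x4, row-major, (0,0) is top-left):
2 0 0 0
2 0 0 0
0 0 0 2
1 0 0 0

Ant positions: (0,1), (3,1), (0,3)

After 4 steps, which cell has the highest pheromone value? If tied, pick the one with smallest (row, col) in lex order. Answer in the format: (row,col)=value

Answer: (0,0)=4

Derivation:
Step 1: ant0:(0,1)->W->(0,0) | ant1:(3,1)->W->(3,0) | ant2:(0,3)->S->(1,3)
  grid max=3 at (0,0)
Step 2: ant0:(0,0)->S->(1,0) | ant1:(3,0)->N->(2,0) | ant2:(1,3)->S->(2,3)
  grid max=2 at (0,0)
Step 3: ant0:(1,0)->N->(0,0) | ant1:(2,0)->N->(1,0) | ant2:(2,3)->N->(1,3)
  grid max=3 at (0,0)
Step 4: ant0:(0,0)->S->(1,0) | ant1:(1,0)->N->(0,0) | ant2:(1,3)->S->(2,3)
  grid max=4 at (0,0)
Final grid:
  4 0 0 0
  4 0 0 0
  0 0 0 2
  0 0 0 0
Max pheromone 4 at (0,0)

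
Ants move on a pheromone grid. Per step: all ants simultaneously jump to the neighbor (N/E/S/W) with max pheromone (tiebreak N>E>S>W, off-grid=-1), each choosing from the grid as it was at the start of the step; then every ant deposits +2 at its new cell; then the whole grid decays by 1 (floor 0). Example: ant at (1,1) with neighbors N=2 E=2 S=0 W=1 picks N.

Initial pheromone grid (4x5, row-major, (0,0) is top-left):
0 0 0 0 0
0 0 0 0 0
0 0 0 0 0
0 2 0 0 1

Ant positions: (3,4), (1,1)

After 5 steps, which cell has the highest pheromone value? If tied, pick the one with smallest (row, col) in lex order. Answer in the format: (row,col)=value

Answer: (0,3)=3

Derivation:
Step 1: ant0:(3,4)->N->(2,4) | ant1:(1,1)->N->(0,1)
  grid max=1 at (0,1)
Step 2: ant0:(2,4)->N->(1,4) | ant1:(0,1)->E->(0,2)
  grid max=1 at (0,2)
Step 3: ant0:(1,4)->N->(0,4) | ant1:(0,2)->E->(0,3)
  grid max=1 at (0,3)
Step 4: ant0:(0,4)->W->(0,3) | ant1:(0,3)->E->(0,4)
  grid max=2 at (0,3)
Step 5: ant0:(0,3)->E->(0,4) | ant1:(0,4)->W->(0,3)
  grid max=3 at (0,3)
Final grid:
  0 0 0 3 3
  0 0 0 0 0
  0 0 0 0 0
  0 0 0 0 0
Max pheromone 3 at (0,3)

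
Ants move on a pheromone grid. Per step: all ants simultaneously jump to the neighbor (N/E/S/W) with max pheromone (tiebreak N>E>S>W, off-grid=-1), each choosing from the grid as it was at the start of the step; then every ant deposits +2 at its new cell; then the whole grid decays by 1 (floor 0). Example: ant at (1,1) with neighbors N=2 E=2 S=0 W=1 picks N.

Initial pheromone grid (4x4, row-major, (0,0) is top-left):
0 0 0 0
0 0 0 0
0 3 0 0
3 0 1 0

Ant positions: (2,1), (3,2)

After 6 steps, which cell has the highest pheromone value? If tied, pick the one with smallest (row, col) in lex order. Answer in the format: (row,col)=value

Answer: (2,1)=9

Derivation:
Step 1: ant0:(2,1)->N->(1,1) | ant1:(3,2)->N->(2,2)
  grid max=2 at (2,1)
Step 2: ant0:(1,1)->S->(2,1) | ant1:(2,2)->W->(2,1)
  grid max=5 at (2,1)
Step 3: ant0:(2,1)->N->(1,1) | ant1:(2,1)->N->(1,1)
  grid max=4 at (2,1)
Step 4: ant0:(1,1)->S->(2,1) | ant1:(1,1)->S->(2,1)
  grid max=7 at (2,1)
Step 5: ant0:(2,1)->N->(1,1) | ant1:(2,1)->N->(1,1)
  grid max=6 at (2,1)
Step 6: ant0:(1,1)->S->(2,1) | ant1:(1,1)->S->(2,1)
  grid max=9 at (2,1)
Final grid:
  0 0 0 0
  0 4 0 0
  0 9 0 0
  0 0 0 0
Max pheromone 9 at (2,1)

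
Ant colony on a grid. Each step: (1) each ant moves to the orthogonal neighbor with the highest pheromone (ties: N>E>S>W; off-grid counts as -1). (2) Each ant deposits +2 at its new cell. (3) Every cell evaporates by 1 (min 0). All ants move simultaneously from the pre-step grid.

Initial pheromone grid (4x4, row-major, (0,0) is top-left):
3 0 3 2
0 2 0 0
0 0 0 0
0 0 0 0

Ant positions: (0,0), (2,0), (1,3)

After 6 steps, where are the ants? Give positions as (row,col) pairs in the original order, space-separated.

Step 1: ant0:(0,0)->E->(0,1) | ant1:(2,0)->N->(1,0) | ant2:(1,3)->N->(0,3)
  grid max=3 at (0,3)
Step 2: ant0:(0,1)->E->(0,2) | ant1:(1,0)->N->(0,0) | ant2:(0,3)->W->(0,2)
  grid max=5 at (0,2)
Step 3: ant0:(0,2)->E->(0,3) | ant1:(0,0)->E->(0,1) | ant2:(0,2)->E->(0,3)
  grid max=5 at (0,3)
Step 4: ant0:(0,3)->W->(0,2) | ant1:(0,1)->E->(0,2) | ant2:(0,3)->W->(0,2)
  grid max=9 at (0,2)
Step 5: ant0:(0,2)->E->(0,3) | ant1:(0,2)->E->(0,3) | ant2:(0,2)->E->(0,3)
  grid max=9 at (0,3)
Step 6: ant0:(0,3)->W->(0,2) | ant1:(0,3)->W->(0,2) | ant2:(0,3)->W->(0,2)
  grid max=13 at (0,2)

(0,2) (0,2) (0,2)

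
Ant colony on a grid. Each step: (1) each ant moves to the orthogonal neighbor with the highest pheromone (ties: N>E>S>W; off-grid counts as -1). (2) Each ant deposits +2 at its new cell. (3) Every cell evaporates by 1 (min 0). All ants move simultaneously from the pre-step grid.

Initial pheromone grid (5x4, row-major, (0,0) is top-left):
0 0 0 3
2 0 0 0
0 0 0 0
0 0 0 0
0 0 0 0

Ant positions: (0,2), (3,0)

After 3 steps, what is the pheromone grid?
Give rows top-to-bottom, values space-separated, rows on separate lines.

After step 1: ants at (0,3),(2,0)
  0 0 0 4
  1 0 0 0
  1 0 0 0
  0 0 0 0
  0 0 0 0
After step 2: ants at (1,3),(1,0)
  0 0 0 3
  2 0 0 1
  0 0 0 0
  0 0 0 0
  0 0 0 0
After step 3: ants at (0,3),(0,0)
  1 0 0 4
  1 0 0 0
  0 0 0 0
  0 0 0 0
  0 0 0 0

1 0 0 4
1 0 0 0
0 0 0 0
0 0 0 0
0 0 0 0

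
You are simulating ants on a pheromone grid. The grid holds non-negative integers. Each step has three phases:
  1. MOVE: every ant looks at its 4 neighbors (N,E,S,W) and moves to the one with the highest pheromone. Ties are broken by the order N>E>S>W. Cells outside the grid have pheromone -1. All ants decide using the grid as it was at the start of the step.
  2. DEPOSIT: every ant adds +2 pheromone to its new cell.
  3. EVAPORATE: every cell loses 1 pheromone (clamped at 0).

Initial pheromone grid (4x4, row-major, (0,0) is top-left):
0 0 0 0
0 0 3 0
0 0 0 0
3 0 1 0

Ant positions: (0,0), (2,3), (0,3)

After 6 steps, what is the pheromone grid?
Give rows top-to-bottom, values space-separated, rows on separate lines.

After step 1: ants at (0,1),(1,3),(1,3)
  0 1 0 0
  0 0 2 3
  0 0 0 0
  2 0 0 0
After step 2: ants at (0,2),(1,2),(1,2)
  0 0 1 0
  0 0 5 2
  0 0 0 0
  1 0 0 0
After step 3: ants at (1,2),(1,3),(1,3)
  0 0 0 0
  0 0 6 5
  0 0 0 0
  0 0 0 0
After step 4: ants at (1,3),(1,2),(1,2)
  0 0 0 0
  0 0 9 6
  0 0 0 0
  0 0 0 0
After step 5: ants at (1,2),(1,3),(1,3)
  0 0 0 0
  0 0 10 9
  0 0 0 0
  0 0 0 0
After step 6: ants at (1,3),(1,2),(1,2)
  0 0 0 0
  0 0 13 10
  0 0 0 0
  0 0 0 0

0 0 0 0
0 0 13 10
0 0 0 0
0 0 0 0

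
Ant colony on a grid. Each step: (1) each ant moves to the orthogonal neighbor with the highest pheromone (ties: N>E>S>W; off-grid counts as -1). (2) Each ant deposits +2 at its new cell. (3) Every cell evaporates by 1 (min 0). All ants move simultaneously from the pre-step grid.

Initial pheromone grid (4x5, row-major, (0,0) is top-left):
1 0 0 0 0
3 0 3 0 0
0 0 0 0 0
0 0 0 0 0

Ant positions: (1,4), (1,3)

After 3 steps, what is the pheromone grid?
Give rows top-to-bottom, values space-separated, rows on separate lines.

After step 1: ants at (0,4),(1,2)
  0 0 0 0 1
  2 0 4 0 0
  0 0 0 0 0
  0 0 0 0 0
After step 2: ants at (1,4),(0,2)
  0 0 1 0 0
  1 0 3 0 1
  0 0 0 0 0
  0 0 0 0 0
After step 3: ants at (0,4),(1,2)
  0 0 0 0 1
  0 0 4 0 0
  0 0 0 0 0
  0 0 0 0 0

0 0 0 0 1
0 0 4 0 0
0 0 0 0 0
0 0 0 0 0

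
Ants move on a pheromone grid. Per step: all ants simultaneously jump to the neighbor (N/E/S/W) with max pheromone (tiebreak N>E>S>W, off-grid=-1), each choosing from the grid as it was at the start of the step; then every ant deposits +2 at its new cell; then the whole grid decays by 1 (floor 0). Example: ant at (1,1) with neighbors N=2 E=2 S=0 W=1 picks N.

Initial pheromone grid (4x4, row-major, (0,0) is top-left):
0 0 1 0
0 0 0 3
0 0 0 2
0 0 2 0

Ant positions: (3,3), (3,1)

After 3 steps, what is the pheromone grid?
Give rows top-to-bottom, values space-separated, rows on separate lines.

After step 1: ants at (2,3),(3,2)
  0 0 0 0
  0 0 0 2
  0 0 0 3
  0 0 3 0
After step 2: ants at (1,3),(2,2)
  0 0 0 0
  0 0 0 3
  0 0 1 2
  0 0 2 0
After step 3: ants at (2,3),(2,3)
  0 0 0 0
  0 0 0 2
  0 0 0 5
  0 0 1 0

0 0 0 0
0 0 0 2
0 0 0 5
0 0 1 0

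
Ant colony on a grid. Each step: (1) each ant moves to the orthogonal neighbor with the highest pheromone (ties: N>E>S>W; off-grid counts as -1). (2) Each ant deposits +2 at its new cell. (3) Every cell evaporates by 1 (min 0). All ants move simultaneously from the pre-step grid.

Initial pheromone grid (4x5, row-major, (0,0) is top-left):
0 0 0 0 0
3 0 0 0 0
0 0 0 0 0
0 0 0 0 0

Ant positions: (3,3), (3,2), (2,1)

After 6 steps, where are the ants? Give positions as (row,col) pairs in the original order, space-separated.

Step 1: ant0:(3,3)->N->(2,3) | ant1:(3,2)->N->(2,2) | ant2:(2,1)->N->(1,1)
  grid max=2 at (1,0)
Step 2: ant0:(2,3)->W->(2,2) | ant1:(2,2)->E->(2,3) | ant2:(1,1)->W->(1,0)
  grid max=3 at (1,0)
Step 3: ant0:(2,2)->E->(2,3) | ant1:(2,3)->W->(2,2) | ant2:(1,0)->N->(0,0)
  grid max=3 at (2,2)
Step 4: ant0:(2,3)->W->(2,2) | ant1:(2,2)->E->(2,3) | ant2:(0,0)->S->(1,0)
  grid max=4 at (2,2)
Step 5: ant0:(2,2)->E->(2,3) | ant1:(2,3)->W->(2,2) | ant2:(1,0)->N->(0,0)
  grid max=5 at (2,2)
Step 6: ant0:(2,3)->W->(2,2) | ant1:(2,2)->E->(2,3) | ant2:(0,0)->S->(1,0)
  grid max=6 at (2,2)

(2,2) (2,3) (1,0)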